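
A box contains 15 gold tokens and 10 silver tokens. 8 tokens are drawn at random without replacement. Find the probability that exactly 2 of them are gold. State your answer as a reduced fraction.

98/4807

There are C(25,8) = 1081575 ways to choose 8 from 25.
Selections with exactly 2 gold: choose 2 of the 15 gold and 6 of the 10 silver, C(15,2)·C(10,6) = 105·210 = 22050.
Probability = 22050/1081575 = 98/4807.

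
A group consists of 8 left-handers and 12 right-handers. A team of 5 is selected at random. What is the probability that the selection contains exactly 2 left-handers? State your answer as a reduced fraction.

385/969

There are C(20,5) = 15504 ways to choose 5 from 20.
Selections with exactly 2 left-handers: choose 2 of the 8 left-handers and 3 of the 12 right-handers, C(8,2)·C(12,3) = 28·220 = 6160.
Probability = 6160/15504 = 385/969.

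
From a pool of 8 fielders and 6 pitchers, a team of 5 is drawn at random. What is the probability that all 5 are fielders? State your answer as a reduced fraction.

There are C(14,5) = 2002 possible selections.
Selections with all fielders: C(8,5) = 56.
Probability = 56/2002 = 4/143.

4/143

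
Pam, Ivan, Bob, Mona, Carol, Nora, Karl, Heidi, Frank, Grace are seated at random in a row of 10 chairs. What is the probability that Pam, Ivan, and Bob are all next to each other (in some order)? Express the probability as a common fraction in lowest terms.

There are 10! = 3628800 arrangements.
Treat the three as one block: 8! placements × 3! orders within the block = 40320·6 = 241920.
Probability = 241920/3628800 = 1/15.

1/15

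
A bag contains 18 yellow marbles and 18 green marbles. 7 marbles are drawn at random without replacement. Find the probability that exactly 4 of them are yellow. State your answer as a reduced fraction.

102/341

The sample space is all 7-subsets of the 36: C(36,7) = 8347680.
Selections with exactly 4 yellow: choose 4 of the 18 yellow and 3 of the 18 green, C(18,4)·C(18,3) = 3060·816 = 2496960.
Probability = 2496960/8347680 = 102/341.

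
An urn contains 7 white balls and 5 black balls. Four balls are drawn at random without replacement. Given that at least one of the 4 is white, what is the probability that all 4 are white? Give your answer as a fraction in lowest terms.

Work in counts. Selections with at least one white: C(12,4) − C(5,4) = 495 − 5 = 490.
Of those, selections where all 4 are white: C(7,4) = 35.
Conditional probability = 35/490 = 1/14.

1/14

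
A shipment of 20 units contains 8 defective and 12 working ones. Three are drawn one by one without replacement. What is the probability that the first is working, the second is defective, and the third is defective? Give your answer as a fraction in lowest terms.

Multiply the conditional probabilities at each draw: 12/20 · 8/19 · 7/18 = 672/6840 = 28/285.

28/285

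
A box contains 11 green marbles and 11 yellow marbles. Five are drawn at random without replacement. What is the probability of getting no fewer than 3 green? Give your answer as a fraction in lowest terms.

1/2

There are C(22,5) = 26334 ways to choose the 5.
Favorable selections (no fewer than 3 green): C(11,3)·C(11,2) + C(11,4)·C(11,1) + C(11,5)·C(11,0) = 9075 + 3630 + 462 = 13167.
Probability = 13167/26334 = 1/2.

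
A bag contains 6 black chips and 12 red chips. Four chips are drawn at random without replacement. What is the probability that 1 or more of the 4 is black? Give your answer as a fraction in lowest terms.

Total selections: C(18,4) = 3060.
The complement is all 4 are red: C(12,4) = 495.
Probability = 1 − 495/3060 = 2565/3060 = 57/68.

57/68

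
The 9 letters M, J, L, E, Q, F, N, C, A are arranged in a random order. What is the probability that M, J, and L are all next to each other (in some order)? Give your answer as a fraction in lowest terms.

There are 9! = 362880 arrangements.
Treat the three as one block: 7! placements × 3! orders within the block = 5040·6 = 30240.
Probability = 30240/362880 = 1/12.

1/12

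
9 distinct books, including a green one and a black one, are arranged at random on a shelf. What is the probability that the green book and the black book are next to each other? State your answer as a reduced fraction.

2/9

There are 9! = 362880 arrangements.
Treat the green book and the black book as a block: 8! arrangements of the blocks × 2 orders within the block = 2·40320 = 80640.
Probability = 80640/362880 = 2/9.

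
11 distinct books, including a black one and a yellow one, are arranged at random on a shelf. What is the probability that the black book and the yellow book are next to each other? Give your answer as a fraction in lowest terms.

There are 11! = 39916800 arrangements.
Treat the black book and the yellow book as a block: 10! arrangements of the blocks × 2 orders within the block = 2·3628800 = 7257600.
Probability = 7257600/39916800 = 2/11.

2/11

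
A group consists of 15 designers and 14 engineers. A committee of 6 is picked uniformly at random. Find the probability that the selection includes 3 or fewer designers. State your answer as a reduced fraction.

There are C(29,6) = 475020 ways to choose the 6.
Count the complement (more than 3 designers): C(15,4)·C(14,2) + C(15,5)·C(14,1) + C(15,6)·C(14,0) = 124215 + 42042 + 5005 = 171262.
Probability = 1 − 171262/475020 = 303758/475020 = 1669/2610.

1669/2610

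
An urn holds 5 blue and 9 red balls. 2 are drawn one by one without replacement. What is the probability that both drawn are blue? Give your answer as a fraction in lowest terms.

10/91

Multiply the conditional probabilities at each draw: 5/14 · 4/13 = 20/182 = 10/91.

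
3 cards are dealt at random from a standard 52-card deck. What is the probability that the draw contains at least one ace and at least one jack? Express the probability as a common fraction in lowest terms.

188/5525

There are C(52,3) = 22100 possible draws.
By inclusion-exclusion on the complements, draws missing all aces or all jacks: C(48,3) + C(48,3) − C(44,3) = 17296 + 17296 − 13244 = 21348.
So draws with at least one of each: 22100 − 21348 = 752, probability 752/22100 = 188/5525.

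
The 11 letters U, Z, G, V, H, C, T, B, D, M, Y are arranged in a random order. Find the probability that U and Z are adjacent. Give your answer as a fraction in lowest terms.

2/11

There are 11! = 39916800 arrangements.
Treat U and Z as a block: 10! arrangements of the blocks × 2 orders within the block = 2·3628800 = 7257600.
Probability = 7257600/39916800 = 2/11.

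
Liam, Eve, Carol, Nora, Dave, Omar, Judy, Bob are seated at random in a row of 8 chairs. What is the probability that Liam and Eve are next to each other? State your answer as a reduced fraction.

1/4

There are 8! = 40320 arrangements.
Treat Liam and Eve as a block: 7! arrangements of the blocks × 2 orders within the block = 2·5040 = 10080.
Probability = 10080/40320 = 1/4.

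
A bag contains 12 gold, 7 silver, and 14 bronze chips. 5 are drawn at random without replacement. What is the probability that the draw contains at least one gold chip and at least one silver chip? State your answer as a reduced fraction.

153209/237336

There are C(33,5) = 237336 possible draws.
By inclusion-exclusion on the complements, draws missing all gold or all silver: C(21,5) + C(26,5) − C(14,5) = 20349 + 65780 − 2002 = 84127.
So draws with at least one of each: 237336 − 84127 = 153209, probability 153209/237336.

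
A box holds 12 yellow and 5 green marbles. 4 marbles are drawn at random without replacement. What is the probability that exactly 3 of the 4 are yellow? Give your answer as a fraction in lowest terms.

The sample space is all 4-subsets of the 17: C(17,4) = 2380.
Selections with exactly 3 yellow: choose 3 of the 12 yellow and 1 of the 5 green, C(12,3)·C(5,1) = 220·5 = 1100.
Probability = 1100/2380 = 55/119.

55/119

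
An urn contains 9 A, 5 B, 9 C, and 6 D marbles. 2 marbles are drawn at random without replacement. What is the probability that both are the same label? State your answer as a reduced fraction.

There are C(29,2) = 406 ways to draw 2 marbles.
All same label: C(9,2) + C(5,2) + C(9,2) + C(6,2) = 36 + 10 + 36 + 15 = 97.
Probability = 97/406.

97/406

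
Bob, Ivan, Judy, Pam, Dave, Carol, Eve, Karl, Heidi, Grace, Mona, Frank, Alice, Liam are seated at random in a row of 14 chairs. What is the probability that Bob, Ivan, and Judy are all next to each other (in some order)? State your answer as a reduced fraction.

There are 14! = 87178291200 arrangements.
Treat the three as one block: 12! placements × 3! orders within the block = 479001600·6 = 2874009600.
Probability = 2874009600/87178291200 = 3/91.

3/91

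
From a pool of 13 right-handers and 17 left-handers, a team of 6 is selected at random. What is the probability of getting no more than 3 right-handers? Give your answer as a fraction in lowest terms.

There are C(30,6) = 593775 ways to choose the 6.
Count the complement (more than 3 right-handers): C(13,4)·C(17,2) + C(13,5)·C(17,1) + C(13,6)·C(17,0) = 97240 + 21879 + 1716 = 120835.
Probability = 1 − 120835/593775 = 472940/593775 = 7276/9135.

7276/9135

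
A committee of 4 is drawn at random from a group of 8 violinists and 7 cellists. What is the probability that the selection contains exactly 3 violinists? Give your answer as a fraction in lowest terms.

56/195

There are C(15,4) = 1365 ways to choose 4 from 15.
Selections with exactly 3 violinists: choose 3 of the 8 violinists and 1 of the 7 cellists, C(8,3)·C(7,1) = 56·7 = 392.
Probability = 392/1365 = 56/195.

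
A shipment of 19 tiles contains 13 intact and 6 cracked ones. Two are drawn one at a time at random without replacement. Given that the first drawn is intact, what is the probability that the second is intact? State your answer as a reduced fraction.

After removing one intact, 18 remain: 12 intact and 6 cracked.
So the probability the next is intact is 12/18 = 2/3.

2/3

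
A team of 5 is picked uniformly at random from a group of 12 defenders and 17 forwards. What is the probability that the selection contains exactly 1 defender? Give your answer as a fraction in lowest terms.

There are C(29,5) = 118755 ways to choose 5 from 29.
Selections with exactly 1 defender: choose 1 of the 12 defenders and 4 of the 17 forwards, C(12,1)·C(17,4) = 12·2380 = 28560.
Probability = 28560/118755 = 272/1131.

272/1131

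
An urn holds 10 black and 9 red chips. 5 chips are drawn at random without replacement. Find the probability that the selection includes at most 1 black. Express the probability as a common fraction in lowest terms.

77/646

Total selections: C(19,5) = 11628.
Favorable selections (at most 1 black): C(10,0)·C(9,5) + C(10,1)·C(9,4) = 126 + 1260 = 1386.
Probability = 1386/11628 = 77/646.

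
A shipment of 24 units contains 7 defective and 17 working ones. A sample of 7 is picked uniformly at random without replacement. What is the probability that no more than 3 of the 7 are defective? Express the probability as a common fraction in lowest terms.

39916/43263

There are C(24,7) = 346104 ways to choose the 7.
Favorable selections (no more than 3 defective): C(7,0)·C(17,7) + C(7,1)·C(17,6) + C(7,2)·C(17,5) + C(7,3)·C(17,4) = 19448 + 86632 + 129948 + 83300 = 319328.
Probability = 319328/346104 = 39916/43263.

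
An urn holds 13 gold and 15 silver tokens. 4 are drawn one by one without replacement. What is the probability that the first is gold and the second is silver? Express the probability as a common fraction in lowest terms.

65/252

Multiply the conditional probabilities at each draw: 13/28 · 15/27 = 195/756 = 65/252.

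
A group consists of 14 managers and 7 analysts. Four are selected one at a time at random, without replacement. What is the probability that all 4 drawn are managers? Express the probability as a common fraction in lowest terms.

Multiply the conditional probabilities at each draw: 14/21 · 13/20 · 12/19 · 11/18 = 24024/143640 = 143/855.

143/855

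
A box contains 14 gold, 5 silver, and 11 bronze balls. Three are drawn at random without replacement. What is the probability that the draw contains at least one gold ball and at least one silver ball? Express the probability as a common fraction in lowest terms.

There are C(30,3) = 4060 possible draws.
By inclusion-exclusion on the complements, draws missing all gold or all silver: C(16,3) + C(25,3) − C(11,3) = 560 + 2300 − 165 = 2695.
So draws with at least one of each: 4060 − 2695 = 1365, probability 1365/4060 = 39/116.

39/116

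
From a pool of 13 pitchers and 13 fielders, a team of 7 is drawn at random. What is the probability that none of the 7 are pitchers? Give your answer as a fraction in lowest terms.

3/1150

There are C(26,7) = 657800 possible selections.
Selections with no pitchers (all fielders): C(13,7) = 1716.
Probability = 1716/657800 = 3/1150.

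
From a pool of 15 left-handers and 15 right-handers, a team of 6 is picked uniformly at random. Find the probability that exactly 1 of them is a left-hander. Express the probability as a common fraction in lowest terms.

11/145

The sample space is all 6-subsets of the 30: C(30,6) = 593775.
Selections with exactly 1 left-hander: choose 1 of the 15 left-handers and 5 of the 15 right-handers, C(15,1)·C(15,5) = 15·3003 = 45045.
Probability = 45045/593775 = 11/145.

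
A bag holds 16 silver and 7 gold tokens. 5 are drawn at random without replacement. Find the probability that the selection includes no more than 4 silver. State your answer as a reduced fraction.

4183/4807

There are C(23,5) = 33649 ways to choose the 5.
The complement is exactly 5 silver: C(16,5)·C(7,0) = 4368.
Probability = 1 − 4368/33649 = 29281/33649 = 4183/4807.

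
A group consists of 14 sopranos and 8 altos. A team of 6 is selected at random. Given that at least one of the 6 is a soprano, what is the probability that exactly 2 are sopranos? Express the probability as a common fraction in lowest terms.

182/2131

Work in counts. Selections with at least one soprano: C(22,6) − C(8,6) = 74613 − 28 = 74585.
Of those, selections where exactly 2 are sopranos: C(14,2)·C(8,4) = 91·70 = 6370.
Conditional probability = 6370/74585 = 182/2131.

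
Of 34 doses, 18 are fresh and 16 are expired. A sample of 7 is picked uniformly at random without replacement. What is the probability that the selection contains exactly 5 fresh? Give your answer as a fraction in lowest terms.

1890/9889

The sample space is all 7-subsets of the 34: C(34,7) = 5379616.
Selections with exactly 5 fresh: choose 5 of the 18 fresh and 2 of the 16 expired, C(18,5)·C(16,2) = 8568·120 = 1028160.
Probability = 1028160/5379616 = 1890/9889.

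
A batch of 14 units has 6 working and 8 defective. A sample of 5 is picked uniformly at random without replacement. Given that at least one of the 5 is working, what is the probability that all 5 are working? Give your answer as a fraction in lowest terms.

3/973

Work in counts. Selections with at least one working: C(14,5) − C(8,5) = 2002 − 56 = 1946.
Of those, selections where all 5 are working: C(6,5) = 6.
Conditional probability = 6/1946 = 3/973.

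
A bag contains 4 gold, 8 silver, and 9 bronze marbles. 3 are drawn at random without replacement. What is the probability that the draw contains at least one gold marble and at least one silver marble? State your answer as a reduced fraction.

32/95

There are C(21,3) = 1330 possible draws.
By inclusion-exclusion on the complements, draws missing all gold or all silver: C(17,3) + C(13,3) − C(9,3) = 680 + 286 − 84 = 882.
So draws with at least one of each: 1330 − 882 = 448, probability 448/1330 = 32/95.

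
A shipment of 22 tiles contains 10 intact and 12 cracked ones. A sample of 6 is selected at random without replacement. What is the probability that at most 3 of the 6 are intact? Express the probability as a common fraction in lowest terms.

There are C(22,6) = 74613 ways to choose the 6.
Favorable selections (at most 3 intact): C(10,0)·C(12,6) + C(10,1)·C(12,5) + C(10,2)·C(12,4) + C(10,3)·C(12,3) = 924 + 7920 + 22275 + 26400 = 57519.
Probability = 57519/74613 = 249/323.

249/323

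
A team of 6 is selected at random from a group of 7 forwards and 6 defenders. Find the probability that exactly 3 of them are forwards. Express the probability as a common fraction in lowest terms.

175/429

The sample space is all 6-subsets of the 13: C(13,6) = 1716.
Selections with exactly 3 forwards: choose 3 of the 7 forwards and 3 of the 6 defenders, C(7,3)·C(6,3) = 35·20 = 700.
Probability = 700/1716 = 175/429.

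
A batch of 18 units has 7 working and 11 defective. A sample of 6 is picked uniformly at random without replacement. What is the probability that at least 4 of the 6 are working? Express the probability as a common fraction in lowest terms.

There are C(18,6) = 18564 ways to choose the 6.
Favorable selections (at least 4 working): C(7,4)·C(11,2) + C(7,5)·C(11,1) + C(7,6)·C(11,0) = 1925 + 231 + 7 = 2163.
Probability = 2163/18564 = 103/884.

103/884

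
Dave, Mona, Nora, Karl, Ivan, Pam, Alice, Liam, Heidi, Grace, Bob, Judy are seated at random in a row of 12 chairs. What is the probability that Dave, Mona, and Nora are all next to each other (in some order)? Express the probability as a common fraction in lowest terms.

There are 12! = 479001600 arrangements.
Treat the three as one block: 10! placements × 3! orders within the block = 3628800·6 = 21772800.
Probability = 21772800/479001600 = 1/22.

1/22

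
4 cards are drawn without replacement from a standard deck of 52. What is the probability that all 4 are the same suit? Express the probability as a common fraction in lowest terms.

There are C(52,4) = 270725 possible 4-card hands.
Hands of one suit: 4 suits × C(13,4) = 4·715 = 2860.
Probability = 2860/270725 = 44/4165.

44/4165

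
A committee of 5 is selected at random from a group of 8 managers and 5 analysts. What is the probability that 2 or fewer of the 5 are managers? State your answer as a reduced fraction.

There are C(13,5) = 1287 ways to choose the 5.
Favorable selections (2 or fewer managers): C(8,0)·C(5,5) + C(8,1)·C(5,4) + C(8,2)·C(5,3) = 1 + 40 + 280 = 321.
Probability = 321/1287 = 107/429.

107/429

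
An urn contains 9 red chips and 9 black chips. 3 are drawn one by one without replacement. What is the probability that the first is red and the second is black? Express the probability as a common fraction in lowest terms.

Multiply the conditional probabilities at each draw: 9/18 · 9/17 = 81/306 = 9/34.

9/34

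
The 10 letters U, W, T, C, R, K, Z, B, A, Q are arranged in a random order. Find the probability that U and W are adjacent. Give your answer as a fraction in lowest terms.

1/5

There are 10! = 3628800 arrangements.
Treat U and W as a block: 9! arrangements of the blocks × 2 orders within the block = 2·362880 = 725760.
Probability = 725760/3628800 = 1/5.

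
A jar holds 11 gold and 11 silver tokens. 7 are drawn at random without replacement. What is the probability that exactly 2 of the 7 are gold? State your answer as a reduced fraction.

385/2584

There are C(22,7) = 170544 ways to choose 7 from 22.
Selections with exactly 2 gold: choose 2 of the 11 gold and 5 of the 11 silver, C(11,2)·C(11,5) = 55·462 = 25410.
Probability = 25410/170544 = 385/2584.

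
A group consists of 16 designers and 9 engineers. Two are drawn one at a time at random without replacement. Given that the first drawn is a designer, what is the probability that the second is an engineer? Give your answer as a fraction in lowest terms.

3/8

After removing one designer, 24 remain: 15 designers and 9 engineers.
So the probability the next is an engineer is 9/24 = 3/8.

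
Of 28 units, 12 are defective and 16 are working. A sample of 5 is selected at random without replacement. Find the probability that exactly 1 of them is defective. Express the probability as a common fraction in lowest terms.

2/9

Total number of selections: C(28,5) = 98280.
Selections with exactly 1 defective: choose 1 of the 12 defective and 4 of the 16 working, C(12,1)·C(16,4) = 12·1820 = 21840.
Probability = 21840/98280 = 2/9.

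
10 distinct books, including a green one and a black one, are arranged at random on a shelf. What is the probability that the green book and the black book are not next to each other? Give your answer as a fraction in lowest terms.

4/5

There are 10! = 3628800 arrangements.
Arrangements with the green book and the black book adjacent: 2·9! = 725760.
So not adjacent: 3628800 − 725760 = 2903040, probability 2903040/3628800 = 4/5.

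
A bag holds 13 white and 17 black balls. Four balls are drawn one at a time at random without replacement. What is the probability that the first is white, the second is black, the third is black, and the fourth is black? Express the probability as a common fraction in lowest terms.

Multiply the conditional probabilities at each draw: 13/30 · 17/29 · 16/28 · 15/27 = 53040/657720 = 442/5481.

442/5481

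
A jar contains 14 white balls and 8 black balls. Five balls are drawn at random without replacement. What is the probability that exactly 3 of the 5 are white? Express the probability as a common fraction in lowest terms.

728/1881

There are C(22,5) = 26334 ways to choose 5 from 22.
Selections with exactly 3 white: choose 3 of the 14 white and 2 of the 8 black, C(14,3)·C(8,2) = 364·28 = 10192.
Probability = 10192/26334 = 728/1881.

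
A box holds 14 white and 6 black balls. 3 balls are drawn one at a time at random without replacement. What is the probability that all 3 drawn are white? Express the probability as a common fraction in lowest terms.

91/285

Multiply the conditional probabilities at each draw: 14/20 · 13/19 · 12/18 = 2184/6840 = 91/285.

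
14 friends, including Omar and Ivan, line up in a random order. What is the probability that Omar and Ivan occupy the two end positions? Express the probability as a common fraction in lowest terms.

There are 14! = 87178291200 arrangements.
Place Omar and Ivan at the ends in 2 ways, arrange the remaining 12 in 12! = 479001600 ways: 2·479001600 = 958003200.
Probability = 958003200/87178291200 = 1/91.

1/91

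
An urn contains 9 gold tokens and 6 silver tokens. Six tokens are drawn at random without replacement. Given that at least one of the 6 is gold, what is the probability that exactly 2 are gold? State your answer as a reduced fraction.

15/139

Work in counts. Selections with at least one gold: C(15,6) − C(6,6) = 5005 − 1 = 5004.
Of those, selections where exactly 2 are gold: C(9,2)·C(6,4) = 36·15 = 540.
Conditional probability = 540/5004 = 15/139.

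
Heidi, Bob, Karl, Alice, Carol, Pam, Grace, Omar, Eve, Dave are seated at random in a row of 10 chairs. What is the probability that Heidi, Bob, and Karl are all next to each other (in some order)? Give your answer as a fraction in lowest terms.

There are 10! = 3628800 arrangements.
Treat the three as one block: 8! placements × 3! orders within the block = 40320·6 = 241920.
Probability = 241920/3628800 = 1/15.

1/15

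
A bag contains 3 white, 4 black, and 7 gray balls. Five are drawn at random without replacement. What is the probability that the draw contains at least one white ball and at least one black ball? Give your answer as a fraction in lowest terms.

17/26

There are C(14,5) = 2002 possible draws.
By inclusion-exclusion on the complements, draws missing all white or all black: C(11,5) + C(10,5) − C(7,5) = 462 + 252 − 21 = 693.
So draws with at least one of each: 2002 − 693 = 1309, probability 1309/2002 = 17/26.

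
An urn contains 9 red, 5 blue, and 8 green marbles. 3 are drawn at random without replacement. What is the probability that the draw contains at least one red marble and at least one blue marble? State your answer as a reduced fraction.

There are C(22,3) = 1540 possible draws.
By inclusion-exclusion on the complements, draws missing all red or all blue: C(13,3) + C(17,3) − C(8,3) = 286 + 680 − 56 = 910.
So draws with at least one of each: 1540 − 910 = 630, probability 630/1540 = 9/22.

9/22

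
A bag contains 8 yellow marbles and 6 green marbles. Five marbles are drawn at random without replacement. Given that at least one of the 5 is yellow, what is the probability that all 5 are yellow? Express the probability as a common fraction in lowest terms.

Work in counts. Selections with at least one yellow: C(14,5) − C(6,5) = 2002 − 6 = 1996.
Of those, selections where all 5 are yellow: C(8,5) = 56.
Conditional probability = 56/1996 = 14/499.

14/499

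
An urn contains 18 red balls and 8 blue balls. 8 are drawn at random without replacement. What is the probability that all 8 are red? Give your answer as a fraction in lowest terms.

There are C(26,8) = 1562275 possible selections.
Selections with all red: C(18,8) = 43758.
Probability = 43758/1562275 = 306/10925.

306/10925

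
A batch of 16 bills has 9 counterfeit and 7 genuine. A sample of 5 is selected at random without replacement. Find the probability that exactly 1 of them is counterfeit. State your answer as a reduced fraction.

15/208

There are C(16,5) = 4368 ways to choose 5 from 16.
Selections with exactly 1 counterfeit: choose 1 of the 9 counterfeit and 4 of the 7 genuine, C(9,1)·C(7,4) = 9·35 = 315.
Probability = 315/4368 = 15/208.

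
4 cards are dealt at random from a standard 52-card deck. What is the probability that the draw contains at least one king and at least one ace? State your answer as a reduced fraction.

1332/20825

There are C(52,4) = 270725 possible draws.
By inclusion-exclusion on the complements, draws missing all kings or all aces: C(48,4) + C(48,4) − C(44,4) = 194580 + 194580 − 135751 = 253409.
So draws with at least one of each: 270725 − 253409 = 17316, probability 17316/270725 = 1332/20825.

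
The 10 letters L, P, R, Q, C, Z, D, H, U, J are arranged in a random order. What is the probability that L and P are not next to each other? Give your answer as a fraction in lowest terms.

There are 10! = 3628800 arrangements.
Arrangements with L and P adjacent: 2·9! = 725760.
So not adjacent: 3628800 − 725760 = 2903040, probability 2903040/3628800 = 4/5.

4/5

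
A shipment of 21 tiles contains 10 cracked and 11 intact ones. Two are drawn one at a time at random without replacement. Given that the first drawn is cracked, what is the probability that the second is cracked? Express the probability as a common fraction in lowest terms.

After removing one cracked, 20 remain: 9 cracked and 11 intact.
So the probability the next is cracked is 9/20.

9/20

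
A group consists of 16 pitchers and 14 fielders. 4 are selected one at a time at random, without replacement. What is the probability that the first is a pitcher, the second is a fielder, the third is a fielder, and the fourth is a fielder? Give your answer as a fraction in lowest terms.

Multiply the conditional probabilities at each draw: 16/30 · 14/29 · 13/28 · 12/27 = 34944/657720 = 208/3915.

208/3915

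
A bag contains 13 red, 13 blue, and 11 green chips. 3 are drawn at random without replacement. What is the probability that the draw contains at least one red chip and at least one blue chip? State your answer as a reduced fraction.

3887/7770

There are C(37,3) = 7770 possible draws.
By inclusion-exclusion on the complements, draws missing all red or all blue: C(24,3) + C(24,3) − C(11,3) = 2024 + 2024 − 165 = 3883.
So draws with at least one of each: 7770 − 3883 = 3887, probability 3887/7770.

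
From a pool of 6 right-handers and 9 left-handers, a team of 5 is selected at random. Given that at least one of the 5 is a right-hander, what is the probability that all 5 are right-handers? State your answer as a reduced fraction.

2/959

Work in counts. Selections with at least one right-hander: C(15,5) − C(9,5) = 3003 − 126 = 2877.
Of those, selections where all 5 are right-handers: C(6,5) = 6.
Conditional probability = 6/2877 = 2/959.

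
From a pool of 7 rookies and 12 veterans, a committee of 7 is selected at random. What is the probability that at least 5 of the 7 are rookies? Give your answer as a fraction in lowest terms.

1471/50388

Total selections: C(19,7) = 50388.
Favorable selections (at least 5 rookies): C(7,5)·C(12,2) + C(7,6)·C(12,1) + C(7,7)·C(12,0) = 1386 + 84 + 1 = 1471.
Probability = 1471/50388.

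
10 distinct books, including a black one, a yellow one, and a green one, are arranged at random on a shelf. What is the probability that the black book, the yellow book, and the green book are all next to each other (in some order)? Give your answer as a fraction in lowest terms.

There are 10! = 3628800 arrangements.
Treat the three as one block: 8! placements × 3! orders within the block = 40320·6 = 241920.
Probability = 241920/3628800 = 1/15.

1/15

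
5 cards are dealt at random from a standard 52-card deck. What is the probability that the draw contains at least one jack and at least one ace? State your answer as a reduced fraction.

There are C(52,5) = 2598960 possible draws.
By inclusion-exclusion on the complements, draws missing all jacks or all aces: C(48,5) + C(48,5) − C(44,5) = 1712304 + 1712304 − 1086008 = 2338600.
So draws with at least one of each: 2598960 − 2338600 = 260360, probability 260360/2598960 = 6509/64974.

6509/64974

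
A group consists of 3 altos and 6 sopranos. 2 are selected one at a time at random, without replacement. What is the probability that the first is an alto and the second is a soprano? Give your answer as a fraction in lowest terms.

Multiply the conditional probabilities at each draw: 3/9 · 6/8 = 18/72 = 1/4.

1/4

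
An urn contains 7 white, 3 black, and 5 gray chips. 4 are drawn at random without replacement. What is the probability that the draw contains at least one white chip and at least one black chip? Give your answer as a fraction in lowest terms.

23/39

There are C(15,4) = 1365 possible draws.
By inclusion-exclusion on the complements, draws missing all white or all black: C(8,4) + C(12,4) − C(5,4) = 70 + 495 − 5 = 560.
So draws with at least one of each: 1365 − 560 = 805, probability 805/1365 = 23/39.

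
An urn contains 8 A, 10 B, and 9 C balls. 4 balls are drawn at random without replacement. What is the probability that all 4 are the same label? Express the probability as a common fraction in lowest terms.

There are C(27,4) = 17550 ways to draw 4 balls.
All same label: C(8,4) + C(10,4) + C(9,4) = 70 + 210 + 126 = 406.
Probability = 406/17550 = 203/8775.

203/8775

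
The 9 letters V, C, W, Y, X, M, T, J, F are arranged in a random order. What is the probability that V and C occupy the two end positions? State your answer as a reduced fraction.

There are 9! = 362880 arrangements.
Place V and C at the ends in 2 ways, arrange the remaining 7 in 7! = 5040 ways: 2·5040 = 10080.
Probability = 10080/362880 = 1/36.

1/36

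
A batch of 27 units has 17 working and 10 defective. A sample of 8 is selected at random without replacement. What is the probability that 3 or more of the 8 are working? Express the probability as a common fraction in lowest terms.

16218/16445

Total selections: C(27,8) = 2220075.
Count the complement (fewer than 3 working): C(17,0)·C(10,8) + C(17,1)·C(10,7) + C(17,2)·C(10,6) = 45 + 2040 + 28560 = 30645.
Probability = 1 − 30645/2220075 = 2189430/2220075 = 16218/16445.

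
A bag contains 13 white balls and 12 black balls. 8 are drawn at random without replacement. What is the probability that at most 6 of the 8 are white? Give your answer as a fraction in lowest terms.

Total selections: C(25,8) = 1081575.
Count the complement (more than 6 white): C(13,7)·C(12,1) + C(13,8)·C(12,0) = 20592 + 1287 = 21879.
Probability = 1 − 21879/1081575 = 1059696/1081575 = 10704/10925.

10704/10925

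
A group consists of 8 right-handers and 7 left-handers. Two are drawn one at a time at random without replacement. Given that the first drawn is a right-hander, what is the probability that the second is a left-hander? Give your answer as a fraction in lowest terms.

After removing one right-hander, 14 remain: 7 right-handers and 7 left-handers.
So the probability the next is a left-hander is 7/14 = 1/2.

1/2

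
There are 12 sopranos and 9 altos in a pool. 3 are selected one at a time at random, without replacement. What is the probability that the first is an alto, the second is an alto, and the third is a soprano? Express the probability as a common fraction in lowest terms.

72/665

Multiply the conditional probabilities at each draw: 9/21 · 8/20 · 12/19 = 864/7980 = 72/665.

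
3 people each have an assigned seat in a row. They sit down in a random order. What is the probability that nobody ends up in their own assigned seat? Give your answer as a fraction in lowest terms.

There are 3! = 6 seatings.
By inclusion-exclusion, seatings with no fixed points: C(3,0)·3! − C(3,1)·2! + C(3,2)·1! − C(3,3)·0! = 2.
Probability = 2/6 = 1/3.

1/3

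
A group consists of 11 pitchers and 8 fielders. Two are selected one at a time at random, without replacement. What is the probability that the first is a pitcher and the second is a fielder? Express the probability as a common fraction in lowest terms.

44/171

Multiply the conditional probabilities at each draw: 11/19 · 8/18 = 88/342 = 44/171.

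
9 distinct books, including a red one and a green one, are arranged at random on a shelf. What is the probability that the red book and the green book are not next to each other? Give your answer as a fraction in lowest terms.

7/9

There are 9! = 362880 arrangements.
Arrangements with the red book and the green book adjacent: 2·8! = 80640.
So not adjacent: 362880 − 80640 = 282240, probability 282240/362880 = 7/9.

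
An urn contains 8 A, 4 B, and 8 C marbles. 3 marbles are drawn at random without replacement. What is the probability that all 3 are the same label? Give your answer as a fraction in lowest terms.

29/285

There are C(20,3) = 1140 ways to draw 3 marbles.
All same label: C(8,3) + C(4,3) + C(8,3) = 56 + 4 + 56 = 116.
Probability = 116/1140 = 29/285.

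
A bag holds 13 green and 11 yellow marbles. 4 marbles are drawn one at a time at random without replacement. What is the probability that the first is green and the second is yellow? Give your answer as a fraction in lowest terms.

Multiply the conditional probabilities at each draw: 13/24 · 11/23 = 143/552.

143/552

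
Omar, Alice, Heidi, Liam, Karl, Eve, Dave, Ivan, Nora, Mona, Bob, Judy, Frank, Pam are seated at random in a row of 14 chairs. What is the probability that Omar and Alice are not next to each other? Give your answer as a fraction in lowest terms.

There are 14! = 87178291200 arrangements.
Arrangements with Omar and Alice adjacent: 2·13! = 12454041600.
So not adjacent: 87178291200 − 12454041600 = 74724249600, probability 74724249600/87178291200 = 6/7.

6/7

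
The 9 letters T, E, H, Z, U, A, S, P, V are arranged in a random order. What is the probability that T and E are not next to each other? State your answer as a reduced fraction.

7/9

There are 9! = 362880 arrangements.
Arrangements with T and E adjacent: 2·8! = 80640.
So not adjacent: 362880 − 80640 = 282240, probability 282240/362880 = 7/9.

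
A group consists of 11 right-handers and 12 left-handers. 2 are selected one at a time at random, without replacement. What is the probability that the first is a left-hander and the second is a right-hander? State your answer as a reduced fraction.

6/23

Multiply the conditional probabilities at each draw: 12/23 · 11/22 = 132/506 = 6/23.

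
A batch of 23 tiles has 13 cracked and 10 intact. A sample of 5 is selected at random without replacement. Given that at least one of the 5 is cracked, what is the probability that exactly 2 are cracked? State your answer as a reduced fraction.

Work in counts. Selections with at least one cracked: C(23,5) − C(10,5) = 33649 − 252 = 33397.
Of those, selections where exactly 2 are cracked: C(13,2)·C(10,3) = 78·120 = 9360.
Conditional probability = 9360/33397 = 720/2569.

720/2569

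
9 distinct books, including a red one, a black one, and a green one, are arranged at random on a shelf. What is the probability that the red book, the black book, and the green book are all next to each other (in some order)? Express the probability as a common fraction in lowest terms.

There are 9! = 362880 arrangements.
Treat the three as one block: 7! placements × 3! orders within the block = 5040·6 = 30240.
Probability = 30240/362880 = 1/12.

1/12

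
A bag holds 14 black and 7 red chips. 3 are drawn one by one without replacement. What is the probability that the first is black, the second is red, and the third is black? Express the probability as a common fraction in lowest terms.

91/570

Multiply the conditional probabilities at each draw: 14/21 · 7/20 · 13/19 = 1274/7980 = 91/570.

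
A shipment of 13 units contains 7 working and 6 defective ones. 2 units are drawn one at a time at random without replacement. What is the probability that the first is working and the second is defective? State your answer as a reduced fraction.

Multiply the conditional probabilities at each draw: 7/13 · 6/12 = 42/156 = 7/26.

7/26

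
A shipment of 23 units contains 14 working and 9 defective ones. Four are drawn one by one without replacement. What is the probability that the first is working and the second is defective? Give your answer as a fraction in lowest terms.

63/253

Multiply the conditional probabilities at each draw: 14/23 · 9/22 = 126/506 = 63/253.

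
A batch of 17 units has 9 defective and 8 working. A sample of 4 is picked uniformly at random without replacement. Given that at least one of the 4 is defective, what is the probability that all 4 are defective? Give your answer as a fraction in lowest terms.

3/55

Work in counts. Selections with at least one defective: C(17,4) − C(8,4) = 2380 − 70 = 2310.
Of those, selections where all 4 are defective: C(9,4) = 126.
Conditional probability = 126/2310 = 3/55.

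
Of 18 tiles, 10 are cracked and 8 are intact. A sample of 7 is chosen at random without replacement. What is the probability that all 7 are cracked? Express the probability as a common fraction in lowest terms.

There are C(18,7) = 31824 possible selections.
Selections with all cracked: C(10,7) = 120.
Probability = 120/31824 = 5/1326.

5/1326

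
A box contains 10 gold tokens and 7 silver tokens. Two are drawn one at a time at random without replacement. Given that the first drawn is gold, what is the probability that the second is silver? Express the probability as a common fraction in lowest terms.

After removing one gold, 16 remain: 9 gold and 7 silver.
So the probability the next is silver is 7/16.

7/16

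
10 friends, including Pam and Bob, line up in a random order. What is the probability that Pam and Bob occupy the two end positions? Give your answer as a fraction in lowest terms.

There are 10! = 3628800 arrangements.
Place Pam and Bob at the ends in 2 ways, arrange the remaining 8 in 8! = 40320 ways: 2·40320 = 80640.
Probability = 80640/3628800 = 1/45.

1/45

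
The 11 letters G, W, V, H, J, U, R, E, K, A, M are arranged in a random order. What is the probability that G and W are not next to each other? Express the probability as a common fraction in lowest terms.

There are 11! = 39916800 arrangements.
Arrangements with G and W adjacent: 2·10! = 7257600.
So not adjacent: 39916800 − 7257600 = 32659200, probability 32659200/39916800 = 9/11.

9/11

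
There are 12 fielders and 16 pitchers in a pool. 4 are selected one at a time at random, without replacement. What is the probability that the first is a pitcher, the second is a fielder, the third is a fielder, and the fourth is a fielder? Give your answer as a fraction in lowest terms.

Multiply the conditional probabilities at each draw: 16/28 · 12/27 · 11/26 · 10/25 = 21120/491400 = 176/4095.

176/4095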